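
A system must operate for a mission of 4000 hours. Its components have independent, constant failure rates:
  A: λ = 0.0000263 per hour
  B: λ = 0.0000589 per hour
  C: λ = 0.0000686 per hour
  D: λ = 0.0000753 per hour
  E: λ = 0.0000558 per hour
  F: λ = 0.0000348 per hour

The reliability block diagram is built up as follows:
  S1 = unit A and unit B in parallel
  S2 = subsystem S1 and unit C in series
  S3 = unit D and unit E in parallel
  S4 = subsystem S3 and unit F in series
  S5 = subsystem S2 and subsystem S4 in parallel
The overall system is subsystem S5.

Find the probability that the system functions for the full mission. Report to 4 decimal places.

0.9552

R(A) = exp(−0.0000263 × 4000) = 0.900144
R(B) = exp(−0.0000589 × 4000) = 0.790097
R(C) = exp(−0.0000686 × 4000) = 0.760028
R(D) = exp(−0.0000753 × 4000) = 0.739930
R(E) = exp(−0.0000558 × 4000) = 0.799955
R(F) = exp(−0.0000348 × 4000) = 0.870054
Parallel (A and B): 1 − (1 − 0.900144)(1 − 0.790097) = 0.979040
Series ([0.979040] and C): 0.979040 × 0.760028 = 0.744098
Parallel (D and E): 1 − (1 − 0.739930)(1 − 0.799955) = 0.947974
Series ([0.947974] and F): 0.947974 × 0.870054 = 0.824789
Parallel ([0.744098] and [0.824789]): 1 − (1 − 0.744098)(1 − 0.824789) = 0.9552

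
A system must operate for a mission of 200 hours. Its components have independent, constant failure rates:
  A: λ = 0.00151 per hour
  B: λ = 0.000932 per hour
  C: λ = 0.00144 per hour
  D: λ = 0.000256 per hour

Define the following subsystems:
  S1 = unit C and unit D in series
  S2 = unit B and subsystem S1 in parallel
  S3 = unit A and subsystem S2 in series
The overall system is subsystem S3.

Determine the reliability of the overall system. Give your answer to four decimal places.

0.7032

R(A) = exp(−0.00151 × 200) = 0.739338
R(B) = exp(−0.000932 × 200) = 0.829942
R(C) = exp(−0.00144 × 200) = 0.749762
R(D) = exp(−0.000256 × 200) = 0.950089
Series (C and D): 0.749762 × 0.950089 = 0.712341
Parallel (B and [0.712341]): 1 − (1 − 0.829942)(1 − 0.712341) = 0.951081
Series (A and [0.951081]): 0.739338 × 0.951081 = 0.7032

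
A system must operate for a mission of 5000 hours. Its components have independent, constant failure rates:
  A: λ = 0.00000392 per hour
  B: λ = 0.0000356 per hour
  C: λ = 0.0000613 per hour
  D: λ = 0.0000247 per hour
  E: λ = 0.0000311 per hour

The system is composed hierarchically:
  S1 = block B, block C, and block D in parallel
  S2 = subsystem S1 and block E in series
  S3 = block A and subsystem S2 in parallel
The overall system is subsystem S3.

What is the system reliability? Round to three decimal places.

0.997

R(A) = exp(−0.00000392 × 5000) = 0.98059
R(B) = exp(−0.0000356 × 5000) = 0.83694
R(C) = exp(−0.0000613 × 5000) = 0.73602
R(D) = exp(−0.0000247 × 5000) = 0.88382
R(E) = exp(−0.0000311 × 5000) = 0.85599
Parallel (B, C, and D): 1 − (1 − 0.83694)(1 − 0.73602)(1 − 0.88382) = 0.99500
Series ([0.99500] and E): 0.99500 × 0.85599 = 0.85171
Parallel (A and [0.85171]): 1 − (1 − 0.98059)(1 − 0.85171) = 0.997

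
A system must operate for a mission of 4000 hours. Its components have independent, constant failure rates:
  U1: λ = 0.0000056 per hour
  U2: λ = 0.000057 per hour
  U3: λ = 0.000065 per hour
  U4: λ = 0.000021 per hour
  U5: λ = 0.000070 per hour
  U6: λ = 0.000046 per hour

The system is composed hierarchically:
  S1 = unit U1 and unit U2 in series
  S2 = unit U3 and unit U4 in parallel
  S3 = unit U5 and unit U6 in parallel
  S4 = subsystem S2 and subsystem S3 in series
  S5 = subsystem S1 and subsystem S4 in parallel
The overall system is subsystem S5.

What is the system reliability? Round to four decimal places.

R(U1) = exp(−0.0000056 × 4000) = 0.977849
R(U2) = exp(−0.000057 × 4000) = 0.796124
R(U3) = exp(−0.000065 × 4000) = 0.771052
R(U4) = exp(−0.000021 × 4000) = 0.919431
R(U5) = exp(−0.000070 × 4000) = 0.755784
R(U6) = exp(−0.000046 × 4000) = 0.831936
Series (U1 and U2): 0.977849 × 0.796124 = 0.778489
Parallel (U3 and U4): 1 − (1 − 0.771052)(1 − 0.919431) = 0.981554
Parallel (U5 and U6): 1 − (1 − 0.755784)(1 − 0.831936) = 0.958956
Series ([0.981554] and [0.958956]): 0.981554 × 0.958956 = 0.941267
Parallel ([0.778489] and [0.941267]): 1 − (1 − 0.778489)(1 − 0.941267) = 0.9870

0.9870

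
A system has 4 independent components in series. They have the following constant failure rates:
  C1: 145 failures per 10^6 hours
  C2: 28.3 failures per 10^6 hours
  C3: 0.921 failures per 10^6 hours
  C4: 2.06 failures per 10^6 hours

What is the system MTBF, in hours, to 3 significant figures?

Series of exponential components: λ_sys = Σ λ_i
λ_sys = 0.000145 + 0.0000283 + 0.000000921 + 0.00000206 = 1.7628e-04 /h
MTBF = 1 / λ_sys = 5670 h

5670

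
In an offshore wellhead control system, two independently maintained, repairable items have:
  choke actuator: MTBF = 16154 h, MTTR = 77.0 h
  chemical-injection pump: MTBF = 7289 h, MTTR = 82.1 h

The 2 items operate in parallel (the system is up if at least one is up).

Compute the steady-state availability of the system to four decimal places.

A(choke actuator) = MTBF/(MTBF+MTTR) = 16154/(16154+77.0) = 0.995256
A(chemical-injection pump) = MTBF/(MTBF+MTTR) = 7289/(7289+82.1) = 0.988862
Parallel availability: 1 − (1 − 0.995256)(1 − 0.988862) = 0.9999

0.9999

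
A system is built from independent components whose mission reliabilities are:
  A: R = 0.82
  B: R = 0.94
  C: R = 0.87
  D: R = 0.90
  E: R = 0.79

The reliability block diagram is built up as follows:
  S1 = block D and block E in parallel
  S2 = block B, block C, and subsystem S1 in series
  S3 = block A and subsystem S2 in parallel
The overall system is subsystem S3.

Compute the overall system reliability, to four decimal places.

Parallel (D and E): 1 − (1 − 0.900000)(1 − 0.790000) = 0.979000
Series (B, C, and [0.979000]): 0.940000 × 0.870000 × 0.979000 = 0.800626
Parallel (A and [0.800626]): 1 − (1 − 0.820000)(1 − 0.800626) = 0.9641

0.9641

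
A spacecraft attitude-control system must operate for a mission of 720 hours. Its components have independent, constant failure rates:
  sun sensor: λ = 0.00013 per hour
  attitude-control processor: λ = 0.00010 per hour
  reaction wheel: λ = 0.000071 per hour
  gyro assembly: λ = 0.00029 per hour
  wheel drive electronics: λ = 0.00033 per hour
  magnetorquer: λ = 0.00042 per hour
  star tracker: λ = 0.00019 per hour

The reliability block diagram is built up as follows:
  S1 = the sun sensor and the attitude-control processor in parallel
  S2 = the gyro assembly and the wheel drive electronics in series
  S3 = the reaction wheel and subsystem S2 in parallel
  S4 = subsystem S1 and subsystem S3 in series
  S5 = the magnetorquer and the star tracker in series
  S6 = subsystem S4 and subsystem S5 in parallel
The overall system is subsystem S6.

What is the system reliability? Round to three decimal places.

R(sun sensor) = exp(−0.00013 × 720) = 0.91065
R(attitude-control processor) = exp(−0.00010 × 720) = 0.93053
R(reaction wheel) = exp(−0.000071 × 720) = 0.95016
R(gyro assembly) = exp(−0.00029 × 720) = 0.81156
R(wheel drive electronics) = exp(−0.00033 × 720) = 0.78852
R(magnetorquer) = exp(−0.00042 × 720) = 0.73904
R(star tracker) = exp(−0.00019 × 720) = 0.87214
Parallel (sun sensor and attitude-control processor): 1 − (1 − 0.91065)(1 − 0.93053) = 0.99379
Series (gyro assembly and wheel drive electronics): 0.81156 × 0.78852 = 0.63993
Parallel (reaction wheel and [0.63993]): 1 − (1 − 0.95016)(1 − 0.63993) = 0.98205
Series ([0.99379] and [0.98205]): 0.99379 × 0.98205 = 0.97595
Series (magnetorquer and star tracker): 0.73904 × 0.87214 = 0.64455
Parallel ([0.97595] and [0.64455]): 1 − (1 − 0.97595)(1 − 0.64455) = 0.991

0.991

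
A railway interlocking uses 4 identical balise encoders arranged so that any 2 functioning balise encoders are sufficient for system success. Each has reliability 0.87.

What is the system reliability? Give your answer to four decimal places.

0.9921

R = Σ_{i=2}^{4} C(4,i) p^i (1−p)^{4−i} with p = 0.87
C(4,2)·0.87^2·0.13^2 = 0.076750
C(4,3)·0.87^3·0.13^1 = 0.342422
C(4,4)·0.87^4·0.13^0 = 0.572898
Sum = 0.9921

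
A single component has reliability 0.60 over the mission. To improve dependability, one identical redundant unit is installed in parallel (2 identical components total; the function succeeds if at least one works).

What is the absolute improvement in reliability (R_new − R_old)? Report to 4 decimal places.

0.2400

R_before = 0.60
R_after = 1 − (1 − 0.60)^2 = 0.8400
ΔR = 0.8400 − 0.60 = 0.2400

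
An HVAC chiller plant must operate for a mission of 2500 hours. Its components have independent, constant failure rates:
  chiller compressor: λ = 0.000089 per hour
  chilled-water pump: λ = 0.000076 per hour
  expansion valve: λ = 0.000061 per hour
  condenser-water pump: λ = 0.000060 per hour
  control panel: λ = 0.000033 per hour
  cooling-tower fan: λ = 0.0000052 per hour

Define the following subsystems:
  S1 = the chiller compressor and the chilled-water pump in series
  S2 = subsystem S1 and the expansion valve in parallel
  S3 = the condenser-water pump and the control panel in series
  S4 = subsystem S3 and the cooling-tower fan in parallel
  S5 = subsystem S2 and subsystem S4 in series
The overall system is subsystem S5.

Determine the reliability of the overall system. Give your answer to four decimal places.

R(chiller compressor) = exp(−0.000089 × 2500) = 0.800515
R(chilled-water pump) = exp(−0.000076 × 2500) = 0.826959
R(expansion valve) = exp(−0.000061 × 2500) = 0.858559
R(condenser-water pump) = exp(−0.000060 × 2500) = 0.860708
R(control panel) = exp(−0.000033 × 2500) = 0.920811
R(cooling-tower fan) = exp(−0.0000052 × 2500) = 0.987084
Series (chiller compressor and chilled-water pump): 0.800515 × 0.826959 = 0.661993
Parallel ([0.661993] and expansion valve): 1 − (1 − 0.661993)(1 − 0.858559) = 0.952192
Series (condenser-water pump and control panel): 0.860708 × 0.920811 = 0.792549
Parallel ([0.792549] and cooling-tower fan): 1 − (1 − 0.792549)(1 − 0.987084) = 0.997321
Series ([0.952192] and [0.997321]): 0.952192 × 0.997321 = 0.9496

0.9496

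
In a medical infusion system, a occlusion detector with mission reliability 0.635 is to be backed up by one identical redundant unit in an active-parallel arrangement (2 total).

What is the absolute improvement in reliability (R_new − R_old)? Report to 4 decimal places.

0.2318

R_before = 0.635
R_after = 1 − (1 − 0.635)^2 = 0.8668
ΔR = 0.8668 − 0.635 = 0.2318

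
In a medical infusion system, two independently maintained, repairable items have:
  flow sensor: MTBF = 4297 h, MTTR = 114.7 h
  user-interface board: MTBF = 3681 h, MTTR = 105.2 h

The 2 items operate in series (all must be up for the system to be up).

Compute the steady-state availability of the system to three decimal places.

A(flow sensor) = MTBF/(MTBF+MTTR) = 4297/(4297+114.7) = 0.974001
A(user-interface board) = MTBF/(MTBF+MTTR) = 3681/(3681+105.2) = 0.972215
Series availability: 0.974001 × 0.972215 = 0.947

0.947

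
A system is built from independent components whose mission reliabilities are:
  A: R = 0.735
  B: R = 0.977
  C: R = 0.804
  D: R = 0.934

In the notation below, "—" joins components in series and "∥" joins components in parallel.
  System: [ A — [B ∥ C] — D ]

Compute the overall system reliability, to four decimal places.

0.6834

Parallel (B and C): 1 − (1 − 0.977000)(1 − 0.804000) = 0.995492
Series (A, [0.995492], and D): 0.735000 × 0.995492 × 0.934000 = 0.6834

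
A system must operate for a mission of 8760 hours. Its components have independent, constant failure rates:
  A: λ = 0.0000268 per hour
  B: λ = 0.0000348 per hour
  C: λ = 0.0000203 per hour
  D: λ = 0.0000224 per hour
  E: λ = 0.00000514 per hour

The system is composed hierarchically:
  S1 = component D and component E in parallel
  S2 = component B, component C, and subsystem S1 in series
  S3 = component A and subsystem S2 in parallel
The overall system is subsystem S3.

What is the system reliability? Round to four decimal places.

R(A) = exp(−0.0000268 × 8760) = 0.790754
R(B) = exp(−0.0000348 × 8760) = 0.737235
R(C) = exp(−0.0000203 × 8760) = 0.837086
R(D) = exp(−0.0000224 × 8760) = 0.821828
R(E) = exp(−0.00000514 × 8760) = 0.955972
Parallel (D and E): 1 − (1 − 0.821828)(1 − 0.955972) = 0.992155
Series (B, C, and [0.992155]): 0.737235 × 0.837086 × 0.992155 = 0.612288
Parallel (A and [0.612288]): 1 − (1 − 0.790754)(1 − 0.612288) = 0.9189

0.9189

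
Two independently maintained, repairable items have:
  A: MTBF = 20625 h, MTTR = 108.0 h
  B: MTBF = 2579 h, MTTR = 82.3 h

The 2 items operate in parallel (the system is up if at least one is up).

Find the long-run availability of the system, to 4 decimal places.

0.9998

A(A) = MTBF/(MTBF+MTTR) = 20625/(20625+108.0) = 0.994791
A(B) = MTBF/(MTBF+MTTR) = 2579/(2579+82.3) = 0.969075
Parallel availability: 1 − (1 − 0.994791)(1 − 0.969075) = 0.9998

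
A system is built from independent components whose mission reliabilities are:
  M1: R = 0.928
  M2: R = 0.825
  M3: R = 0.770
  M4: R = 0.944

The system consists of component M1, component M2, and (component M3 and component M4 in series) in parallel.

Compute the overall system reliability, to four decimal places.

0.9966

Series (M3 and M4): 0.770000 × 0.944000 = 0.726880
Parallel (M1, M2, and [0.726880]): 1 − (1 − 0.928000)(1 − 0.825000)(1 − 0.726880) = 0.9966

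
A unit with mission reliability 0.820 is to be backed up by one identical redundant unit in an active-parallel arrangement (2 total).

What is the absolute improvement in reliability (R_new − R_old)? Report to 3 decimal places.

R_before = 0.820
R_after = 1 − (1 − 0.820)^2 = 0.968
ΔR = 0.968 − 0.820 = 0.148

0.148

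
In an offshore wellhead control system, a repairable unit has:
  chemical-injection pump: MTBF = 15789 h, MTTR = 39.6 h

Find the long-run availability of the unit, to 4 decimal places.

A(chemical-injection pump) = MTBF/(MTBF+MTTR) = 15789/(15789+39.6) = 0.9975

0.9975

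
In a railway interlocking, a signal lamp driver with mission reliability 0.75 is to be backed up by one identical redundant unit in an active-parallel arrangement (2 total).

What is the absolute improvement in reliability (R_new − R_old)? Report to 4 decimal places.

0.1875

R_before = 0.75
R_after = 1 − (1 − 0.75)^2 = 0.9375
ΔR = 0.9375 − 0.75 = 0.1875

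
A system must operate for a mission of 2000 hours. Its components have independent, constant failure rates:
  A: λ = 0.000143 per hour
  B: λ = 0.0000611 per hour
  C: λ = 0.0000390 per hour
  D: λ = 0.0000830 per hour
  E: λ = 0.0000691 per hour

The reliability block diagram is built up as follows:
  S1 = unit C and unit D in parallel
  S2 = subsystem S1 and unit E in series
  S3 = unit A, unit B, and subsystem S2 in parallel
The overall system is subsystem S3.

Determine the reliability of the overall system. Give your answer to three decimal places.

R(A) = exp(−0.000143 × 2000) = 0.75126
R(B) = exp(−0.0000611 × 2000) = 0.88497
R(C) = exp(−0.0000390 × 2000) = 0.92496
R(D) = exp(−0.0000830 × 2000) = 0.84705
R(E) = exp(−0.0000691 × 2000) = 0.87092
Parallel (C and D): 1 − (1 − 0.92496)(1 − 0.84705) = 0.98852
Series ([0.98852] and E): 0.98852 × 0.87092 = 0.86092
Parallel (A, B, and [0.86092]): 1 − (1 − 0.75126)(1 − 0.88497)(1 − 0.86092) = 0.996

0.996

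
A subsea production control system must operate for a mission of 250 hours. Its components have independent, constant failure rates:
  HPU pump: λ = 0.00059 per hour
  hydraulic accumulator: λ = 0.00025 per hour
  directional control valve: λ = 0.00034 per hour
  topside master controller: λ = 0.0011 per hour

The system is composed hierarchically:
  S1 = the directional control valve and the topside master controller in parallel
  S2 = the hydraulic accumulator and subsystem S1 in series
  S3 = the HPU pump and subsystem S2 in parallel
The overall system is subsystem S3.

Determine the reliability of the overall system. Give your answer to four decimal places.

R(HPU pump) = exp(−0.00059 × 250) = 0.862862
R(hydraulic accumulator) = exp(−0.00025 × 250) = 0.939413
R(directional control valve) = exp(−0.00034 × 250) = 0.918512
R(topside master controller) = exp(−0.0011 × 250) = 0.759572
Parallel (directional control valve and topside master controller): 1 − (1 − 0.918512)(1 − 0.759572) = 0.980408
Series (hydraulic accumulator and [0.980408]): 0.939413 × 0.980408 = 0.921008
Parallel (HPU pump and [0.921008]): 1 − (1 − 0.862862)(1 − 0.921008) = 0.9892

0.9892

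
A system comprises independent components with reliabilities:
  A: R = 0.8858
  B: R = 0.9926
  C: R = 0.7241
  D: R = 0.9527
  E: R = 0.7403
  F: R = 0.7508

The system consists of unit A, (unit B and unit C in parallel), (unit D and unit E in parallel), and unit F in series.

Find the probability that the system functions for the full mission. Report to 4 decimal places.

0.6555

Parallel (B and C): 1 − (1 − 0.992600)(1 − 0.724100) = 0.997958
Parallel (D and E): 1 − (1 − 0.952700)(1 − 0.740300) = 0.987716
Series (A, [0.997958], [0.987716], and F): 0.885800 × 0.997958 × 0.987716 × 0.750800 = 0.6555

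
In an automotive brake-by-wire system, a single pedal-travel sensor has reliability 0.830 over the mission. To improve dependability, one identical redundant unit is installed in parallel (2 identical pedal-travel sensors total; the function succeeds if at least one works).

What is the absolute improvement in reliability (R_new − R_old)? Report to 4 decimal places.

0.1411

R_before = 0.830
R_after = 1 − (1 − 0.830)^2 = 0.9711
ΔR = 0.9711 − 0.830 = 0.1411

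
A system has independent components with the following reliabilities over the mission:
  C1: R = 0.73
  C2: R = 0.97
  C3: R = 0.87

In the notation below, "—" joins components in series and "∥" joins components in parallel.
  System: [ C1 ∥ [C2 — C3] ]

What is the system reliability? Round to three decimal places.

0.958

Series (C2 and C3): 0.97000 × 0.87000 = 0.84390
Parallel (C1 and [0.84390]): 1 − (1 − 0.73000)(1 − 0.84390) = 0.958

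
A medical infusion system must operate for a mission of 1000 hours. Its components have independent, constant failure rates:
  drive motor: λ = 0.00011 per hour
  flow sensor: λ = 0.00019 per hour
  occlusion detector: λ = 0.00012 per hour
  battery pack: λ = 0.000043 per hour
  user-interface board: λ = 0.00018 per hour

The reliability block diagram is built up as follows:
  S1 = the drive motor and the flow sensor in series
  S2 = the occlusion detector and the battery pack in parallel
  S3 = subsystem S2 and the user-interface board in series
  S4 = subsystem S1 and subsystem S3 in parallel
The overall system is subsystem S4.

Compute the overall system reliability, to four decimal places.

0.9563

R(drive motor) = exp(−0.00011 × 1000) = 0.895834
R(flow sensor) = exp(−0.00019 × 1000) = 0.826959
R(occlusion detector) = exp(−0.00012 × 1000) = 0.886920
R(battery pack) = exp(−0.000043 × 1000) = 0.957911
R(user-interface board) = exp(−0.00018 × 1000) = 0.835270
Series (drive motor and flow sensor): 0.895834 × 0.826959 = 0.740818
Parallel (occlusion detector and battery pack): 1 − (1 − 0.886920)(1 − 0.957911) = 0.995241
Series ([0.995241] and user-interface board): 0.995241 × 0.835270 = 0.831295
Parallel ([0.740818] and [0.831295]): 1 − (1 − 0.740818)(1 − 0.831295) = 0.9563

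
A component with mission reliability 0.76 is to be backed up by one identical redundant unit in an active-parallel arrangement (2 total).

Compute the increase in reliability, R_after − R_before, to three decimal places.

R_before = 0.76
R_after = 1 − (1 − 0.76)^2 = 0.942
ΔR = 0.942 − 0.76 = 0.182

0.182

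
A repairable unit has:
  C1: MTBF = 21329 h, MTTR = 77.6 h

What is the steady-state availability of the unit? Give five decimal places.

A(C1) = MTBF/(MTBF+MTTR) = 21329/(21329+77.6) = 0.99637

0.99637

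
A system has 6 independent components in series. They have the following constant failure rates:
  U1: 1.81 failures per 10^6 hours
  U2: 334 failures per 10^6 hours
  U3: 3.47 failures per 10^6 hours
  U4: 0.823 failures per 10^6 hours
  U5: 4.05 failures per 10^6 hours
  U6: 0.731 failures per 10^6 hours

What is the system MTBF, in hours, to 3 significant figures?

2900

Series of exponential components: λ_sys = Σ λ_i
λ_sys = 0.00000181 + 0.000334 + 0.00000347 + 0.000000823 + 0.00000405 + 0.000000731 = 3.4488e-04 /h
MTBF = 1 / λ_sys = 2900 h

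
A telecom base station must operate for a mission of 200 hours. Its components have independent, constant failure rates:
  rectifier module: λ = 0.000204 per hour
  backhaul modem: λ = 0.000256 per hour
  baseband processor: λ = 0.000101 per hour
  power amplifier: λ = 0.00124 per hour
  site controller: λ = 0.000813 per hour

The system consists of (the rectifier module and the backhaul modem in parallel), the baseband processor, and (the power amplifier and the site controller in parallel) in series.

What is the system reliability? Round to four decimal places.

0.9458

R(rectifier module) = exp(−0.000204 × 200) = 0.960021
R(backhaul modem) = exp(−0.000256 × 200) = 0.950089
R(baseband processor) = exp(−0.000101 × 200) = 0.980003
R(power amplifier) = exp(−0.00124 × 200) = 0.780360
R(site controller) = exp(−0.000813 × 200) = 0.849931
Parallel (rectifier module and backhaul modem): 1 − (1 − 0.960021)(1 − 0.950089) = 0.998005
Parallel (power amplifier and site controller): 1 − (1 − 0.780360)(1 − 0.849931) = 0.967039
Series ([0.998005], baseband processor, and [0.967039]): 0.998005 × 0.980003 × 0.967039 = 0.9458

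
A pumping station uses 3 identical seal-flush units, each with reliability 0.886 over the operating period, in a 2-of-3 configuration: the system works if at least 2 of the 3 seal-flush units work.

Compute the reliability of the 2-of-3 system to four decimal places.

R = Σ_{i=2}^{3} C(3,i) p^i (1−p)^{3−i} with p = 0.886
C(3,2)·0.886^2·0.114^1 = 0.268469
C(3,3)·0.886^3·0.114^0 = 0.695506
Sum = 0.9640

0.9640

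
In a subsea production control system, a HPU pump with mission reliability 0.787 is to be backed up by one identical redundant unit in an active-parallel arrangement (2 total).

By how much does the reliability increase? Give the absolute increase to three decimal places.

R_before = 0.787
R_after = 1 − (1 − 0.787)^2 = 0.955
ΔR = 0.955 − 0.787 = 0.168

0.168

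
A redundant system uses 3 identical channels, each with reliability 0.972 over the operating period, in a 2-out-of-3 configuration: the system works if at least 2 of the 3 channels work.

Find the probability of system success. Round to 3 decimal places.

R = Σ_{i=2}^{3} C(3,i) p^i (1−p)^{3−i} with p = 0.972
C(3,2)·0.972^2·0.028^1 = 0.07936
C(3,3)·0.972^3·0.028^0 = 0.91833
Sum = 0.998

0.998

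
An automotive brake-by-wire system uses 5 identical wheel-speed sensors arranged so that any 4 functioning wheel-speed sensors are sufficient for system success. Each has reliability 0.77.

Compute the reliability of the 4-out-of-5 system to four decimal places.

0.6749

R = Σ_{i=4}^{5} C(5,i) p^i (1−p)^{5−i} with p = 0.77
C(5,4)·0.77^4·0.23^1 = 0.404260
C(5,5)·0.77^5·0.23^0 = 0.270678
Sum = 0.6749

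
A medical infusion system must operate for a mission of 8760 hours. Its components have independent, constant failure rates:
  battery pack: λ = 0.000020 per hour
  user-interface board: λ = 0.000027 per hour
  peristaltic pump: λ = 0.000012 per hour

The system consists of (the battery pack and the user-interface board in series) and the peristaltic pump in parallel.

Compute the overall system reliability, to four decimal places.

R(battery pack) = exp(−0.000020 × 8760) = 0.839289
R(user-interface board) = exp(−0.000027 × 8760) = 0.789370
R(peristaltic pump) = exp(−0.000012 × 8760) = 0.900216
Series (battery pack and user-interface board): 0.839289 × 0.789370 = 0.662510
Parallel ([0.662510] and peristaltic pump): 1 − (1 − 0.662510)(1 − 0.900216) = 0.9663

0.9663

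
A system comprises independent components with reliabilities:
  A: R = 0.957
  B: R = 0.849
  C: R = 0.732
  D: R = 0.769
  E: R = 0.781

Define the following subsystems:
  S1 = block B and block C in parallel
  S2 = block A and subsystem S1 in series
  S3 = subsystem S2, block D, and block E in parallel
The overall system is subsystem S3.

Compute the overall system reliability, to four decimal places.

0.9959

Parallel (B and C): 1 − (1 − 0.849000)(1 − 0.732000) = 0.959532
Series (A and [0.959532]): 0.957000 × 0.959532 = 0.918272
Parallel ([0.918272], D, and E): 1 − (1 − 0.918272)(1 − 0.769000)(1 − 0.781000) = 0.9959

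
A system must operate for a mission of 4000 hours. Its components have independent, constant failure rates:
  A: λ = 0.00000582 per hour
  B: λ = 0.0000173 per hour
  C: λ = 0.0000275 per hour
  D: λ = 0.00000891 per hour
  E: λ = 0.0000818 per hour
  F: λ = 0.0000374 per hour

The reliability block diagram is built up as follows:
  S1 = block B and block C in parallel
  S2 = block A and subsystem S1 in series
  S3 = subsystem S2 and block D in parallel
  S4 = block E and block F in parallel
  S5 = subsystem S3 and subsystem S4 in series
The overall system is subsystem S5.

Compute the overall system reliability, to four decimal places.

R(A) = exp(−0.00000582 × 4000) = 0.976989
R(B) = exp(−0.0000173 × 4000) = 0.933140
R(C) = exp(−0.0000275 × 4000) = 0.895834
R(D) = exp(−0.00000891 × 4000) = 0.964988
R(E) = exp(−0.0000818 × 4000) = 0.720940
R(F) = exp(−0.0000374 × 4000) = 0.861052
Parallel (B and C): 1 − (1 − 0.933140)(1 − 0.895834) = 0.993035
Series (A and [0.993035]): 0.976989 × 0.993035 = 0.970184
Parallel ([0.970184] and D): 1 − (1 − 0.970184)(1 − 0.964988) = 0.998956
Parallel (E and F): 1 − (1 − 0.720940)(1 − 0.861052) = 0.961225
Series ([0.998956] and [0.961225]): 0.998956 × 0.961225 = 0.9602

0.9602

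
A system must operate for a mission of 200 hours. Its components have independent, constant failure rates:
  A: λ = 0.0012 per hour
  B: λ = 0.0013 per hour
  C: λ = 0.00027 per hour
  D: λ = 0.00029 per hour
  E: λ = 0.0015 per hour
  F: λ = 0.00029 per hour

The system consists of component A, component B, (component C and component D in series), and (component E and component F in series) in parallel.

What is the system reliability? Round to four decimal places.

R(A) = exp(−0.0012 × 200) = 0.786628
R(B) = exp(−0.0013 × 200) = 0.771052
R(C) = exp(−0.00027 × 200) = 0.947432
R(D) = exp(−0.00029 × 200) = 0.943650
R(E) = exp(−0.0015 × 200) = 0.740818
R(F) = exp(−0.00029 × 200) = 0.943650
Series (C and D): 0.947432 × 0.943650 = 0.894044
Series (E and F): 0.740818 × 0.943650 = 0.699073
Parallel (A, B, [0.894044], and [0.699073]): 1 − (1 − 0.786628)(1 − 0.771052)(1 − 0.894044)(1 − 0.699073) = 0.9984

0.9984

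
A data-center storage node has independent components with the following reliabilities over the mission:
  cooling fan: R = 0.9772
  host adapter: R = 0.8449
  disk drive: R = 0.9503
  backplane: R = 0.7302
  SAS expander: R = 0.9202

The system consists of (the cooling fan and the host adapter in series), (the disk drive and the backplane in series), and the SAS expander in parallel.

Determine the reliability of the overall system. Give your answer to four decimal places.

Series (cooling fan and host adapter): 0.977200 × 0.844900 = 0.825636
Series (disk drive and backplane): 0.950300 × 0.730200 = 0.693909
Parallel ([0.825636], [0.693909], and SAS expander): 1 − (1 − 0.825636)(1 − 0.693909)(1 − 0.920200) = 0.9957

0.9957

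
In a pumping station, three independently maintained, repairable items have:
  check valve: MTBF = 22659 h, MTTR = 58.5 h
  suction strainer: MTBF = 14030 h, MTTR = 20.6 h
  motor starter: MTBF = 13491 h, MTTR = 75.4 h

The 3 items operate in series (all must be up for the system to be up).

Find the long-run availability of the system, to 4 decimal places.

A(check valve) = MTBF/(MTBF+MTTR) = 22659/(22659+58.5) = 0.997425
A(suction strainer) = MTBF/(MTBF+MTTR) = 14030/(14030+20.6) = 0.998534
A(motor starter) = MTBF/(MTBF+MTTR) = 13491/(13491+75.4) = 0.994442
Series availability: 0.997425 × 0.998534 × 0.994442 = 0.9904

0.9904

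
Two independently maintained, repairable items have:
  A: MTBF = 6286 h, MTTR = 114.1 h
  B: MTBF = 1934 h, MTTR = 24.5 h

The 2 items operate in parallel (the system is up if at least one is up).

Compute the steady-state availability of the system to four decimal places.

0.9998

A(A) = MTBF/(MTBF+MTTR) = 6286/(6286+114.1) = 0.982172
A(B) = MTBF/(MTBF+MTTR) = 1934/(1934+24.5) = 0.987490
Parallel availability: 1 − (1 − 0.982172)(1 − 0.987490) = 0.9998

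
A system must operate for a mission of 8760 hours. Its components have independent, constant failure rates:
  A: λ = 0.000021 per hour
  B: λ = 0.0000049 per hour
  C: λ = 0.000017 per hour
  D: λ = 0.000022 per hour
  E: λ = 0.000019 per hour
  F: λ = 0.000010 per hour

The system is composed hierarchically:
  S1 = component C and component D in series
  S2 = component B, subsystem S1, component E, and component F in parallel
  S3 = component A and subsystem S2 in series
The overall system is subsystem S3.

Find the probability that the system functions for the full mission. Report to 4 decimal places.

R(A) = exp(−0.000021 × 8760) = 0.831969
R(B) = exp(−0.0000049 × 8760) = 0.957984
R(C) = exp(−0.000017 × 8760) = 0.861638
R(D) = exp(−0.000022 × 8760) = 0.824713
R(E) = exp(−0.000019 × 8760) = 0.846674
R(F) = exp(−0.000010 × 8760) = 0.916127
Series (C and D): 0.861638 × 0.824713 = 0.710604
Parallel (B, [0.710604], E, and F): 1 − (1 − 0.957984)(1 − 0.710604)(1 − 0.846674)(1 − 0.916127) = 0.999844
Series (A and [0.999844]): 0.831969 × 0.999844 = 0.8318

0.8318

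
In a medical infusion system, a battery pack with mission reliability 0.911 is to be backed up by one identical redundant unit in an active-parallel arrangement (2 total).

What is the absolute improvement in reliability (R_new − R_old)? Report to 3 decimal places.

0.081

R_before = 0.911
R_after = 1 − (1 − 0.911)^2 = 0.992
ΔR = 0.992 − 0.911 = 0.081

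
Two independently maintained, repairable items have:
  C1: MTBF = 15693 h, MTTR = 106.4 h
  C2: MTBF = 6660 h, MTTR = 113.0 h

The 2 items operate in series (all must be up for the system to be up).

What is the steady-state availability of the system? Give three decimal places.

0.977

A(C1) = MTBF/(MTBF+MTTR) = 15693/(15693+106.4) = 0.993266
A(C2) = MTBF/(MTBF+MTTR) = 6660/(6660+113.0) = 0.983316
Series availability: 0.993266 × 0.983316 = 0.977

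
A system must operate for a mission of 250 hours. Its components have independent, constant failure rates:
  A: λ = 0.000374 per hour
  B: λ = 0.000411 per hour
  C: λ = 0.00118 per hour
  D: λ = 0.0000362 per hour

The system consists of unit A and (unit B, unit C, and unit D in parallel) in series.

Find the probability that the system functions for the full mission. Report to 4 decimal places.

0.9105

R(A) = exp(−0.000374 × 250) = 0.910738
R(B) = exp(−0.000411 × 250) = 0.902353
R(C) = exp(−0.00118 × 250) = 0.744532
R(D) = exp(−0.0000362 × 250) = 0.990991
Parallel (B, C, and D): 1 − (1 − 0.902353)(1 − 0.744532)(1 − 0.990991) = 0.999775
Series (A and [0.999775]): 0.910738 × 0.999775 = 0.9105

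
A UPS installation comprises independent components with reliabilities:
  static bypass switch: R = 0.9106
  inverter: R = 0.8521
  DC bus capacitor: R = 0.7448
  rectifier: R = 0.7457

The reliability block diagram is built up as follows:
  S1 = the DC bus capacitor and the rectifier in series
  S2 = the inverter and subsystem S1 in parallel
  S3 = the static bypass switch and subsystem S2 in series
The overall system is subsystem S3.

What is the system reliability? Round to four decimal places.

0.8507

Series (DC bus capacitor and rectifier): 0.744800 × 0.745700 = 0.555397
Parallel (inverter and [0.555397]): 1 − (1 − 0.852100)(1 − 0.555397) = 0.934243
Series (static bypass switch and [0.934243]): 0.910600 × 0.934243 = 0.8507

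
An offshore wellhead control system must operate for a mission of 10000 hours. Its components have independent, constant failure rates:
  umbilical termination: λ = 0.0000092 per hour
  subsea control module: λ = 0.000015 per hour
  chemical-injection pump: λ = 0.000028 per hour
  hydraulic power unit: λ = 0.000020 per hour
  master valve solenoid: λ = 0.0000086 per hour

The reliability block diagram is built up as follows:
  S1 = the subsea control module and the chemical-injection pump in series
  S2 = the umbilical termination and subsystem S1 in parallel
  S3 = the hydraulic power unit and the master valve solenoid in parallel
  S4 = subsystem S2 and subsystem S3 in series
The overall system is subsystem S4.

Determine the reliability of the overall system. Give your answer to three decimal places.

0.955

R(umbilical termination) = exp(−0.0000092 × 10000) = 0.91211
R(subsea control module) = exp(−0.000015 × 10000) = 0.86071
R(chemical-injection pump) = exp(−0.000028 × 10000) = 0.75578
R(hydraulic power unit) = exp(−0.000020 × 10000) = 0.81873
R(master valve solenoid) = exp(−0.0000086 × 10000) = 0.91759
Series (subsea control module and chemical-injection pump): 0.86071 × 0.75578 = 0.65051
Parallel (umbilical termination and [0.65051]): 1 − (1 − 0.91211)(1 − 0.65051) = 0.96928
Parallel (hydraulic power unit and master valve solenoid): 1 − (1 − 0.81873)(1 − 0.91759) = 0.98506
Series ([0.96928] and [0.98506]): 0.96928 × 0.98506 = 0.955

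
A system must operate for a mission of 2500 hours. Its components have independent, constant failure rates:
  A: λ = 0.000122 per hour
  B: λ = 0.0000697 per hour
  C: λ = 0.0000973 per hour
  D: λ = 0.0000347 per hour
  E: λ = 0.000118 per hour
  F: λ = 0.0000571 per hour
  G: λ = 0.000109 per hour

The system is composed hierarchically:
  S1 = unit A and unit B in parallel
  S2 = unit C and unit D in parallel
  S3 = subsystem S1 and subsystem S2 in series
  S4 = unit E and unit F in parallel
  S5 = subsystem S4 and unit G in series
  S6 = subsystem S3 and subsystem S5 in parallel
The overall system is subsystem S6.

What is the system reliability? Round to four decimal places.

R(A) = exp(−0.000122 × 2500) = 0.737123
R(B) = exp(−0.0000697 × 2500) = 0.840087
R(C) = exp(−0.0000973 × 2500) = 0.784075
R(D) = exp(−0.0000347 × 2500) = 0.916906
R(E) = exp(−0.000118 × 2500) = 0.744532
R(F) = exp(−0.0000571 × 2500) = 0.866971
R(G) = exp(−0.000109 × 2500) = 0.761473
Parallel (A and B): 1 − (1 − 0.737123)(1 − 0.840087) = 0.957963
Parallel (C and D): 1 − (1 − 0.784075)(1 − 0.916906) = 0.982058
Series ([0.957963] and [0.982058]): 0.957963 × 0.982058 = 0.940775
Parallel (E and F): 1 − (1 − 0.744532)(1 − 0.866971) = 0.966015
Series ([0.966015] and G): 0.966015 × 0.761473 = 0.735594
Parallel ([0.940775] and [0.735594]): 1 − (1 − 0.940775)(1 − 0.735594) = 0.9843

0.9843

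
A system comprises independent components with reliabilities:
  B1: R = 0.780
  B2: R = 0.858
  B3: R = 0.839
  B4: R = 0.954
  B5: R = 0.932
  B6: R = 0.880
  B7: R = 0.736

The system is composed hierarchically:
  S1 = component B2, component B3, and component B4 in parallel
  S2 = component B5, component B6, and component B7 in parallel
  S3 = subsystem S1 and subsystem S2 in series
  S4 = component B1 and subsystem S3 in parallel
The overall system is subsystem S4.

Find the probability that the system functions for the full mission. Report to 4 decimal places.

Parallel (B2, B3, and B4): 1 − (1 − 0.858000)(1 − 0.839000)(1 − 0.954000) = 0.998948
Parallel (B5, B6, and B7): 1 − (1 − 0.932000)(1 − 0.880000)(1 − 0.736000) = 0.997846
Series ([0.998948] and [0.997846]): 0.998948 × 0.997846 = 0.996796
Parallel (B1 and [0.996796]): 1 − (1 − 0.780000)(1 − 0.996796) = 0.9993

0.9993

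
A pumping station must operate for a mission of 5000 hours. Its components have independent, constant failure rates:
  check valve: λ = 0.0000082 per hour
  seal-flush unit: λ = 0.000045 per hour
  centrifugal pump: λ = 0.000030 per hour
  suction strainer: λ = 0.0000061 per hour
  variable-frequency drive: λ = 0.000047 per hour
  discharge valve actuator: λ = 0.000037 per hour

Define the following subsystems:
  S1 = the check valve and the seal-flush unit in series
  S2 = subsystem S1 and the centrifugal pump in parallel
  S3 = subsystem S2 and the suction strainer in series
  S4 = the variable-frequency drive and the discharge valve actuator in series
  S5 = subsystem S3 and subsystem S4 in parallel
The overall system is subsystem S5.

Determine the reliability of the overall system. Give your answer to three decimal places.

0.979

R(check valve) = exp(−0.0000082 × 5000) = 0.95983
R(seal-flush unit) = exp(−0.000045 × 5000) = 0.79852
R(centrifugal pump) = exp(−0.000030 × 5000) = 0.86071
R(suction strainer) = exp(−0.0000061 × 5000) = 0.96996
R(variable-frequency drive) = exp(−0.000047 × 5000) = 0.79057
R(discharge valve actuator) = exp(−0.000037 × 5000) = 0.83110
Series (check valve and seal-flush unit): 0.95983 × 0.79852 = 0.76644
Parallel ([0.76644] and centrifugal pump): 1 − (1 − 0.76644)(1 − 0.86071) = 0.96747
Series ([0.96747] and suction strainer): 0.96747 × 0.96996 = 0.93841
Series (variable-frequency drive and discharge valve actuator): 0.79057 × 0.83110 = 0.65704
Parallel ([0.93841] and [0.65704]): 1 − (1 − 0.93841)(1 − 0.65704) = 0.979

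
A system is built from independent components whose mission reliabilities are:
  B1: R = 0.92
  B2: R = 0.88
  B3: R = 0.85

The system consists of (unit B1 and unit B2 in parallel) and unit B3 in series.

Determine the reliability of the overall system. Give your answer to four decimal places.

0.8418

Parallel (B1 and B2): 1 − (1 − 0.920000)(1 − 0.880000) = 0.990400
Series ([0.990400] and B3): 0.990400 × 0.850000 = 0.8418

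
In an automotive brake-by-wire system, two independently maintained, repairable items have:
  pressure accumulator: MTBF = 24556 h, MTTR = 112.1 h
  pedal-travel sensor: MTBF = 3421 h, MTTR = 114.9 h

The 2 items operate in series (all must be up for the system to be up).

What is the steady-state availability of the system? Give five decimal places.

A(pressure accumulator) = MTBF/(MTBF+MTTR) = 24556/(24556+112.1) = 0.995456
A(pedal-travel sensor) = MTBF/(MTBF+MTTR) = 3421/(3421+114.9) = 0.967505
Series availability: 0.995456 × 0.967505 = 0.96311

0.96311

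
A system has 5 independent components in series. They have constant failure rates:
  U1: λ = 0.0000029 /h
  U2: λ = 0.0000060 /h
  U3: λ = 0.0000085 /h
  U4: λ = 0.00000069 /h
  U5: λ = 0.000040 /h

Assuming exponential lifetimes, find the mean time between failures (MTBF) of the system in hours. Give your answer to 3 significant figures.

17200

Series of exponential components: λ_sys = Σ λ_i
λ_sys = 0.0000029 + 0.0000060 + 0.0000085 + 0.00000069 + 0.000040 = 5.8090e-05 /h
MTBF = 1 / λ_sys = 17200 h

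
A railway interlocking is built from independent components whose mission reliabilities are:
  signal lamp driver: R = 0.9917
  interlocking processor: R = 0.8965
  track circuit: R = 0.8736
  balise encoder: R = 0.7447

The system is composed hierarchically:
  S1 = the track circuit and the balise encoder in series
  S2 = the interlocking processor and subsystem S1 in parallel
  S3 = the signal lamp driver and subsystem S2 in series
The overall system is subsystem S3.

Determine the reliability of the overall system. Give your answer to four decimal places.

0.9558

Series (track circuit and balise encoder): 0.873600 × 0.744700 = 0.650570
Parallel (interlocking processor and [0.650570]): 1 − (1 − 0.896500)(1 − 0.650570) = 0.963834
Series (signal lamp driver and [0.963834]): 0.991700 × 0.963834 = 0.9558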